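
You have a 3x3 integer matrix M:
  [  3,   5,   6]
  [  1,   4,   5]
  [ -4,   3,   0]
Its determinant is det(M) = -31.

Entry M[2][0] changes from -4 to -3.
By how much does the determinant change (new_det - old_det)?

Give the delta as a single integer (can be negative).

Cofactor C_20 = 1
Entry delta = -3 - -4 = 1
Det delta = entry_delta * cofactor = 1 * 1 = 1

Answer: 1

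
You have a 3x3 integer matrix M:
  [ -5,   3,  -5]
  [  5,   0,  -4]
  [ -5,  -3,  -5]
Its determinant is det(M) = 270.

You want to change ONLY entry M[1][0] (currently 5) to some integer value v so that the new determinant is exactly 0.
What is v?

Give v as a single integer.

det is linear in entry M[1][0]: det = old_det + (v - 5) * C_10
Cofactor C_10 = 30
Want det = 0: 270 + (v - 5) * 30 = 0
  (v - 5) = -270 / 30 = -9
  v = 5 + (-9) = -4

Answer: -4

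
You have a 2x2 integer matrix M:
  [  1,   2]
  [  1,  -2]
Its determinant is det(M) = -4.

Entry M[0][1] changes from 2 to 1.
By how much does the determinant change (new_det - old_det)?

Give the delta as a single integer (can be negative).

Cofactor C_01 = -1
Entry delta = 1 - 2 = -1
Det delta = entry_delta * cofactor = -1 * -1 = 1

Answer: 1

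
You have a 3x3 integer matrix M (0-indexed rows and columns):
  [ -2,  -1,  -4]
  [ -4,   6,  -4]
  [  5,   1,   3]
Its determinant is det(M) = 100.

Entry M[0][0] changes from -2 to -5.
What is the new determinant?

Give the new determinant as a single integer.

Answer: 34

Derivation:
det is linear in row 0: changing M[0][0] by delta changes det by delta * cofactor(0,0).
Cofactor C_00 = (-1)^(0+0) * minor(0,0) = 22
Entry delta = -5 - -2 = -3
Det delta = -3 * 22 = -66
New det = 100 + -66 = 34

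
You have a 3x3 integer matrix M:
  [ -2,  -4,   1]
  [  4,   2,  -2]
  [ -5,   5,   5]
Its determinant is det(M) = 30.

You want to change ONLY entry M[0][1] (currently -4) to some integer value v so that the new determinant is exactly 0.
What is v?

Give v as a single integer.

det is linear in entry M[0][1]: det = old_det + (v - -4) * C_01
Cofactor C_01 = -10
Want det = 0: 30 + (v - -4) * -10 = 0
  (v - -4) = -30 / -10 = 3
  v = -4 + (3) = -1

Answer: -1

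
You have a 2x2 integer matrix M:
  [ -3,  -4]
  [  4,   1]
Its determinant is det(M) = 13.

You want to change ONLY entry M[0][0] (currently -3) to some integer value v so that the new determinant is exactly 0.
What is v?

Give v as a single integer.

det is linear in entry M[0][0]: det = old_det + (v - -3) * C_00
Cofactor C_00 = 1
Want det = 0: 13 + (v - -3) * 1 = 0
  (v - -3) = -13 / 1 = -13
  v = -3 + (-13) = -16

Answer: -16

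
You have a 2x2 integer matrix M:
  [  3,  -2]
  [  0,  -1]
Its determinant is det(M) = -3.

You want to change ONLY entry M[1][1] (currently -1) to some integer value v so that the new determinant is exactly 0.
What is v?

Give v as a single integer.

det is linear in entry M[1][1]: det = old_det + (v - -1) * C_11
Cofactor C_11 = 3
Want det = 0: -3 + (v - -1) * 3 = 0
  (v - -1) = 3 / 3 = 1
  v = -1 + (1) = 0

Answer: 0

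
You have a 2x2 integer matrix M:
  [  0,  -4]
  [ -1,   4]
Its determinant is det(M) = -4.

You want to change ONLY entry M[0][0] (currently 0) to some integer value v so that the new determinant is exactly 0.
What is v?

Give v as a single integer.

Answer: 1

Derivation:
det is linear in entry M[0][0]: det = old_det + (v - 0) * C_00
Cofactor C_00 = 4
Want det = 0: -4 + (v - 0) * 4 = 0
  (v - 0) = 4 / 4 = 1
  v = 0 + (1) = 1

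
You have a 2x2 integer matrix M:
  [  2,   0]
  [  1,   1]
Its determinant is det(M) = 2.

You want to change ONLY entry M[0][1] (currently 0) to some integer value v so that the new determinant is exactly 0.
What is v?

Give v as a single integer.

Answer: 2

Derivation:
det is linear in entry M[0][1]: det = old_det + (v - 0) * C_01
Cofactor C_01 = -1
Want det = 0: 2 + (v - 0) * -1 = 0
  (v - 0) = -2 / -1 = 2
  v = 0 + (2) = 2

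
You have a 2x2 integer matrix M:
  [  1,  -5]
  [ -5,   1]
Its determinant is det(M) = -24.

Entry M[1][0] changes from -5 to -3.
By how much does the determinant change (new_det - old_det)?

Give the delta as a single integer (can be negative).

Answer: 10

Derivation:
Cofactor C_10 = 5
Entry delta = -3 - -5 = 2
Det delta = entry_delta * cofactor = 2 * 5 = 10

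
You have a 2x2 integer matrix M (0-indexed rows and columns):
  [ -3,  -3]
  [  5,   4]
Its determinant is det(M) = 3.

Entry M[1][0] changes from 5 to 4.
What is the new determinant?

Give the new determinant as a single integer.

det is linear in row 1: changing M[1][0] by delta changes det by delta * cofactor(1,0).
Cofactor C_10 = (-1)^(1+0) * minor(1,0) = 3
Entry delta = 4 - 5 = -1
Det delta = -1 * 3 = -3
New det = 3 + -3 = 0

Answer: 0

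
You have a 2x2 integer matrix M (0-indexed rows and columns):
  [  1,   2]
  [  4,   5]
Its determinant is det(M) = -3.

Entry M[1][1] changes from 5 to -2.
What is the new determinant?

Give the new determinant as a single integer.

det is linear in row 1: changing M[1][1] by delta changes det by delta * cofactor(1,1).
Cofactor C_11 = (-1)^(1+1) * minor(1,1) = 1
Entry delta = -2 - 5 = -7
Det delta = -7 * 1 = -7
New det = -3 + -7 = -10

Answer: -10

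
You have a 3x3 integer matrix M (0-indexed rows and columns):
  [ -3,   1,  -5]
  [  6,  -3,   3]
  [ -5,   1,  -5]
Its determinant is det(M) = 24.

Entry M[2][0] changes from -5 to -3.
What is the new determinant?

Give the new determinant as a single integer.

det is linear in row 2: changing M[2][0] by delta changes det by delta * cofactor(2,0).
Cofactor C_20 = (-1)^(2+0) * minor(2,0) = -12
Entry delta = -3 - -5 = 2
Det delta = 2 * -12 = -24
New det = 24 + -24 = 0

Answer: 0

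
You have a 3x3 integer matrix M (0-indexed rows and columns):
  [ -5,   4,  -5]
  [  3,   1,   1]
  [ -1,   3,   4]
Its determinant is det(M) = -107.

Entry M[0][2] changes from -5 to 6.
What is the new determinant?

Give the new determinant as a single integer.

det is linear in row 0: changing M[0][2] by delta changes det by delta * cofactor(0,2).
Cofactor C_02 = (-1)^(0+2) * minor(0,2) = 10
Entry delta = 6 - -5 = 11
Det delta = 11 * 10 = 110
New det = -107 + 110 = 3

Answer: 3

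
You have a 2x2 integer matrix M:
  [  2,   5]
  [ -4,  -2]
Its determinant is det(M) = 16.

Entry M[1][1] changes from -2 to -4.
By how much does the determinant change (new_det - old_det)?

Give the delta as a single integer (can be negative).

Answer: -4

Derivation:
Cofactor C_11 = 2
Entry delta = -4 - -2 = -2
Det delta = entry_delta * cofactor = -2 * 2 = -4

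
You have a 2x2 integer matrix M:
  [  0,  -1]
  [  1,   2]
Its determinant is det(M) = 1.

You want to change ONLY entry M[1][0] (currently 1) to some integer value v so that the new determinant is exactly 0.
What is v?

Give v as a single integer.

det is linear in entry M[1][0]: det = old_det + (v - 1) * C_10
Cofactor C_10 = 1
Want det = 0: 1 + (v - 1) * 1 = 0
  (v - 1) = -1 / 1 = -1
  v = 1 + (-1) = 0

Answer: 0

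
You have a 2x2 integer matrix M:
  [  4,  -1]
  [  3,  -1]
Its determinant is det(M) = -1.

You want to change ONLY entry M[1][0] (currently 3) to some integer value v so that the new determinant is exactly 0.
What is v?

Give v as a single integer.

Answer: 4

Derivation:
det is linear in entry M[1][0]: det = old_det + (v - 3) * C_10
Cofactor C_10 = 1
Want det = 0: -1 + (v - 3) * 1 = 0
  (v - 3) = 1 / 1 = 1
  v = 3 + (1) = 4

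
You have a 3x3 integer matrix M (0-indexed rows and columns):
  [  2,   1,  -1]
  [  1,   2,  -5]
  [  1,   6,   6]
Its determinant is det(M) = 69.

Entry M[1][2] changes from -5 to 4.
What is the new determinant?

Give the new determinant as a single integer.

det is linear in row 1: changing M[1][2] by delta changes det by delta * cofactor(1,2).
Cofactor C_12 = (-1)^(1+2) * minor(1,2) = -11
Entry delta = 4 - -5 = 9
Det delta = 9 * -11 = -99
New det = 69 + -99 = -30

Answer: -30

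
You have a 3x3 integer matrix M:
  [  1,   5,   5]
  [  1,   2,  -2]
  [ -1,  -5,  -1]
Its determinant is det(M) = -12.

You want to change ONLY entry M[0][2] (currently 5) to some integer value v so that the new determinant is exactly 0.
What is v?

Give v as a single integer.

det is linear in entry M[0][2]: det = old_det + (v - 5) * C_02
Cofactor C_02 = -3
Want det = 0: -12 + (v - 5) * -3 = 0
  (v - 5) = 12 / -3 = -4
  v = 5 + (-4) = 1

Answer: 1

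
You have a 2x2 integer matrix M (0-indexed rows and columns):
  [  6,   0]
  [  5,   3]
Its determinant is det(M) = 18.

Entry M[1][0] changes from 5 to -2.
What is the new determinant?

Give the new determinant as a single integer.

det is linear in row 1: changing M[1][0] by delta changes det by delta * cofactor(1,0).
Cofactor C_10 = (-1)^(1+0) * minor(1,0) = 0
Entry delta = -2 - 5 = -7
Det delta = -7 * 0 = 0
New det = 18 + 0 = 18

Answer: 18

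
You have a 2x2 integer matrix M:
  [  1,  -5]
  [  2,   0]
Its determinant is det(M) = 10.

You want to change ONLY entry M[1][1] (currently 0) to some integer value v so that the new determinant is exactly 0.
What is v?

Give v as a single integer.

Answer: -10

Derivation:
det is linear in entry M[1][1]: det = old_det + (v - 0) * C_11
Cofactor C_11 = 1
Want det = 0: 10 + (v - 0) * 1 = 0
  (v - 0) = -10 / 1 = -10
  v = 0 + (-10) = -10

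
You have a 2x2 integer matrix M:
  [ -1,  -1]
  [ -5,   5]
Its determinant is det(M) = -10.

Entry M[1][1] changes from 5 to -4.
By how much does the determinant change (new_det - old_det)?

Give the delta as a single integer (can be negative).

Cofactor C_11 = -1
Entry delta = -4 - 5 = -9
Det delta = entry_delta * cofactor = -9 * -1 = 9

Answer: 9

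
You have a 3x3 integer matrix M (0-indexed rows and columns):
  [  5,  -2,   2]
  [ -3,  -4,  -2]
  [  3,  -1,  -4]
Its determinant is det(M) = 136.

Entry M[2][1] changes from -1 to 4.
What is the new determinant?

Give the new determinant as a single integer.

det is linear in row 2: changing M[2][1] by delta changes det by delta * cofactor(2,1).
Cofactor C_21 = (-1)^(2+1) * minor(2,1) = 4
Entry delta = 4 - -1 = 5
Det delta = 5 * 4 = 20
New det = 136 + 20 = 156

Answer: 156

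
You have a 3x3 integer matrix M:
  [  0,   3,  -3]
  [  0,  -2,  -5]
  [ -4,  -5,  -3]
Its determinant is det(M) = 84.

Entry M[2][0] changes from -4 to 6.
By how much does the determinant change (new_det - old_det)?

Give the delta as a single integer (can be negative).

Cofactor C_20 = -21
Entry delta = 6 - -4 = 10
Det delta = entry_delta * cofactor = 10 * -21 = -210

Answer: -210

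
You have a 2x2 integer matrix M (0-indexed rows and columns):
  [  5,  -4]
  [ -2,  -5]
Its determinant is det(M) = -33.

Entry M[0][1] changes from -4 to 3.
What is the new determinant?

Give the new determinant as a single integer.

det is linear in row 0: changing M[0][1] by delta changes det by delta * cofactor(0,1).
Cofactor C_01 = (-1)^(0+1) * minor(0,1) = 2
Entry delta = 3 - -4 = 7
Det delta = 7 * 2 = 14
New det = -33 + 14 = -19

Answer: -19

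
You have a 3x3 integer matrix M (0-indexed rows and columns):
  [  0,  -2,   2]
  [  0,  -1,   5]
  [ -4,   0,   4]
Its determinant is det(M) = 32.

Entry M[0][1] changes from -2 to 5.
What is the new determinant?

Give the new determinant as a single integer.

det is linear in row 0: changing M[0][1] by delta changes det by delta * cofactor(0,1).
Cofactor C_01 = (-1)^(0+1) * minor(0,1) = -20
Entry delta = 5 - -2 = 7
Det delta = 7 * -20 = -140
New det = 32 + -140 = -108

Answer: -108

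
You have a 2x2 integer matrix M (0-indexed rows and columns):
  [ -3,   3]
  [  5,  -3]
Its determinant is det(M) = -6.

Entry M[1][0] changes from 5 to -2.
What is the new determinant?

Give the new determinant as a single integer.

det is linear in row 1: changing M[1][0] by delta changes det by delta * cofactor(1,0).
Cofactor C_10 = (-1)^(1+0) * minor(1,0) = -3
Entry delta = -2 - 5 = -7
Det delta = -7 * -3 = 21
New det = -6 + 21 = 15

Answer: 15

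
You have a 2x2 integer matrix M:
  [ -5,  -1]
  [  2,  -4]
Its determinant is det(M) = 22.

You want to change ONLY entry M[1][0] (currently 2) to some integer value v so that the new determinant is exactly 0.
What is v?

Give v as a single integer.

Answer: -20

Derivation:
det is linear in entry M[1][0]: det = old_det + (v - 2) * C_10
Cofactor C_10 = 1
Want det = 0: 22 + (v - 2) * 1 = 0
  (v - 2) = -22 / 1 = -22
  v = 2 + (-22) = -20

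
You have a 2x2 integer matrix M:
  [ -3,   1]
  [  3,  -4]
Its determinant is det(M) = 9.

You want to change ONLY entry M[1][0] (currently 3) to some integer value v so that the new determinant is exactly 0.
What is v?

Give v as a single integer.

Answer: 12

Derivation:
det is linear in entry M[1][0]: det = old_det + (v - 3) * C_10
Cofactor C_10 = -1
Want det = 0: 9 + (v - 3) * -1 = 0
  (v - 3) = -9 / -1 = 9
  v = 3 + (9) = 12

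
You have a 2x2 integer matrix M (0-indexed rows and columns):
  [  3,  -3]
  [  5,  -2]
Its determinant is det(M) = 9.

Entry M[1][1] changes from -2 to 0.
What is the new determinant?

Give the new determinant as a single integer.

det is linear in row 1: changing M[1][1] by delta changes det by delta * cofactor(1,1).
Cofactor C_11 = (-1)^(1+1) * minor(1,1) = 3
Entry delta = 0 - -2 = 2
Det delta = 2 * 3 = 6
New det = 9 + 6 = 15

Answer: 15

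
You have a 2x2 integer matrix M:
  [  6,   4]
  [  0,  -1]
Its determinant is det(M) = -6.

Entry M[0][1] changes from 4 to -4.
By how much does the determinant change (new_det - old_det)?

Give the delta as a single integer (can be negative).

Cofactor C_01 = 0
Entry delta = -4 - 4 = -8
Det delta = entry_delta * cofactor = -8 * 0 = 0

Answer: 0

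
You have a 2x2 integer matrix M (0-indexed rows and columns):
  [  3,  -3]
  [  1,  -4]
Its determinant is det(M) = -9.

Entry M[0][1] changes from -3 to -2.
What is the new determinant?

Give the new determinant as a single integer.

Answer: -10

Derivation:
det is linear in row 0: changing M[0][1] by delta changes det by delta * cofactor(0,1).
Cofactor C_01 = (-1)^(0+1) * minor(0,1) = -1
Entry delta = -2 - -3 = 1
Det delta = 1 * -1 = -1
New det = -9 + -1 = -10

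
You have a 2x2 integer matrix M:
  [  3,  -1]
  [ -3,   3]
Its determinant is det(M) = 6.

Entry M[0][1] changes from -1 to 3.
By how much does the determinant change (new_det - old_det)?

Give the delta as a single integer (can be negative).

Answer: 12

Derivation:
Cofactor C_01 = 3
Entry delta = 3 - -1 = 4
Det delta = entry_delta * cofactor = 4 * 3 = 12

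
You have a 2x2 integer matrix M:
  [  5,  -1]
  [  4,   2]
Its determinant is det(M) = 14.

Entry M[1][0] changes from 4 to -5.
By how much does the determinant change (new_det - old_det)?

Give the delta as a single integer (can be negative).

Answer: -9

Derivation:
Cofactor C_10 = 1
Entry delta = -5 - 4 = -9
Det delta = entry_delta * cofactor = -9 * 1 = -9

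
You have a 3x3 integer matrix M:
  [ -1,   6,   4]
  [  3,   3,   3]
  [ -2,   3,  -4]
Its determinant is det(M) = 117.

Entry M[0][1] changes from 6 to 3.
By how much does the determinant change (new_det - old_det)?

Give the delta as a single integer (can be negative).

Cofactor C_01 = 6
Entry delta = 3 - 6 = -3
Det delta = entry_delta * cofactor = -3 * 6 = -18

Answer: -18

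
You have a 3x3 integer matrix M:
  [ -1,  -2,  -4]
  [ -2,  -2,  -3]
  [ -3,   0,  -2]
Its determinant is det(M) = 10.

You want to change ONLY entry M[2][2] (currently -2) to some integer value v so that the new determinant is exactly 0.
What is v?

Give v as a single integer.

det is linear in entry M[2][2]: det = old_det + (v - -2) * C_22
Cofactor C_22 = -2
Want det = 0: 10 + (v - -2) * -2 = 0
  (v - -2) = -10 / -2 = 5
  v = -2 + (5) = 3

Answer: 3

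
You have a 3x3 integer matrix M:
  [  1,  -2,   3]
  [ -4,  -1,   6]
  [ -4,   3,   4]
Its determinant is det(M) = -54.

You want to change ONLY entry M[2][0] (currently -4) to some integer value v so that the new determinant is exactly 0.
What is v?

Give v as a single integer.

Answer: -10

Derivation:
det is linear in entry M[2][0]: det = old_det + (v - -4) * C_20
Cofactor C_20 = -9
Want det = 0: -54 + (v - -4) * -9 = 0
  (v - -4) = 54 / -9 = -6
  v = -4 + (-6) = -10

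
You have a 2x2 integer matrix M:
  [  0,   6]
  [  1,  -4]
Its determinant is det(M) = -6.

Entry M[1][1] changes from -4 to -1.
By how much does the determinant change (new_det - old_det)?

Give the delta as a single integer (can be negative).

Answer: 0

Derivation:
Cofactor C_11 = 0
Entry delta = -1 - -4 = 3
Det delta = entry_delta * cofactor = 3 * 0 = 0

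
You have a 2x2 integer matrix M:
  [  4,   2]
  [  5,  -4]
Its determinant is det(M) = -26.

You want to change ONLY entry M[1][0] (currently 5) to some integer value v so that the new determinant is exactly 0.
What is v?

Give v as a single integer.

Answer: -8

Derivation:
det is linear in entry M[1][0]: det = old_det + (v - 5) * C_10
Cofactor C_10 = -2
Want det = 0: -26 + (v - 5) * -2 = 0
  (v - 5) = 26 / -2 = -13
  v = 5 + (-13) = -8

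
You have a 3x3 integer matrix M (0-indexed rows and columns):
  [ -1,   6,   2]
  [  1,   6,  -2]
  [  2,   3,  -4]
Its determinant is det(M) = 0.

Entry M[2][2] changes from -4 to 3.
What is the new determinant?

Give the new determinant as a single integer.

det is linear in row 2: changing M[2][2] by delta changes det by delta * cofactor(2,2).
Cofactor C_22 = (-1)^(2+2) * minor(2,2) = -12
Entry delta = 3 - -4 = 7
Det delta = 7 * -12 = -84
New det = 0 + -84 = -84

Answer: -84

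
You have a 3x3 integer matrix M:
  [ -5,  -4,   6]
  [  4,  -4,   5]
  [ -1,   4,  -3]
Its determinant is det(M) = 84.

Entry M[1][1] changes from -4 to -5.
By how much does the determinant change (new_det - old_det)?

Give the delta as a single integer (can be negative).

Answer: -21

Derivation:
Cofactor C_11 = 21
Entry delta = -5 - -4 = -1
Det delta = entry_delta * cofactor = -1 * 21 = -21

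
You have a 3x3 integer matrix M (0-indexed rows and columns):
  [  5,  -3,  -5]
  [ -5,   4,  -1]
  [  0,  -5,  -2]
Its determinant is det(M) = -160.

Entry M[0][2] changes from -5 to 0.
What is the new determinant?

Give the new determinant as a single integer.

det is linear in row 0: changing M[0][2] by delta changes det by delta * cofactor(0,2).
Cofactor C_02 = (-1)^(0+2) * minor(0,2) = 25
Entry delta = 0 - -5 = 5
Det delta = 5 * 25 = 125
New det = -160 + 125 = -35

Answer: -35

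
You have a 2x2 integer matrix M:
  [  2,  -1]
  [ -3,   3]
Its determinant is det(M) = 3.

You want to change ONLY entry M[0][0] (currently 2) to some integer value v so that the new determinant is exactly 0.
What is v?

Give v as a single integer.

Answer: 1

Derivation:
det is linear in entry M[0][0]: det = old_det + (v - 2) * C_00
Cofactor C_00 = 3
Want det = 0: 3 + (v - 2) * 3 = 0
  (v - 2) = -3 / 3 = -1
  v = 2 + (-1) = 1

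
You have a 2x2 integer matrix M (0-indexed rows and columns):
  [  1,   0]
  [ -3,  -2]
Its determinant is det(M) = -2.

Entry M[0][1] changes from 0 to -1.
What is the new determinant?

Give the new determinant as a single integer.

Answer: -5

Derivation:
det is linear in row 0: changing M[0][1] by delta changes det by delta * cofactor(0,1).
Cofactor C_01 = (-1)^(0+1) * minor(0,1) = 3
Entry delta = -1 - 0 = -1
Det delta = -1 * 3 = -3
New det = -2 + -3 = -5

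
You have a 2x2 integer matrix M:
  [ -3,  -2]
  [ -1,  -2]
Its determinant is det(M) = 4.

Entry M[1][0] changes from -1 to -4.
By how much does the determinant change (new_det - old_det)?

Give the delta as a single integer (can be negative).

Cofactor C_10 = 2
Entry delta = -4 - -1 = -3
Det delta = entry_delta * cofactor = -3 * 2 = -6

Answer: -6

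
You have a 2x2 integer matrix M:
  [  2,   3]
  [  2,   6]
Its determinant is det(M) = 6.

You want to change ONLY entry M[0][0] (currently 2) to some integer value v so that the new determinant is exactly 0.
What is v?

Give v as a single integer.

Answer: 1

Derivation:
det is linear in entry M[0][0]: det = old_det + (v - 2) * C_00
Cofactor C_00 = 6
Want det = 0: 6 + (v - 2) * 6 = 0
  (v - 2) = -6 / 6 = -1
  v = 2 + (-1) = 1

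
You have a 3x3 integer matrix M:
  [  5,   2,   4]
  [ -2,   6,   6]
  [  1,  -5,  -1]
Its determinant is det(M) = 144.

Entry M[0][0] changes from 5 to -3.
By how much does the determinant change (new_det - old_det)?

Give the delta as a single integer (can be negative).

Answer: -192

Derivation:
Cofactor C_00 = 24
Entry delta = -3 - 5 = -8
Det delta = entry_delta * cofactor = -8 * 24 = -192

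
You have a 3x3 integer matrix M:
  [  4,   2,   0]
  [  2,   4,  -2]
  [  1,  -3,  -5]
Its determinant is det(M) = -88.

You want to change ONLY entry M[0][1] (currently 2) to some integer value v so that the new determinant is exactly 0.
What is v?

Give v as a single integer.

Answer: 13

Derivation:
det is linear in entry M[0][1]: det = old_det + (v - 2) * C_01
Cofactor C_01 = 8
Want det = 0: -88 + (v - 2) * 8 = 0
  (v - 2) = 88 / 8 = 11
  v = 2 + (11) = 13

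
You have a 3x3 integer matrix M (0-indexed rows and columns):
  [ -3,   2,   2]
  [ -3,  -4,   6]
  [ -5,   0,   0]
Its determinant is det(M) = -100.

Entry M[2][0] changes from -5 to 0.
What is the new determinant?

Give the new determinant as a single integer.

det is linear in row 2: changing M[2][0] by delta changes det by delta * cofactor(2,0).
Cofactor C_20 = (-1)^(2+0) * minor(2,0) = 20
Entry delta = 0 - -5 = 5
Det delta = 5 * 20 = 100
New det = -100 + 100 = 0

Answer: 0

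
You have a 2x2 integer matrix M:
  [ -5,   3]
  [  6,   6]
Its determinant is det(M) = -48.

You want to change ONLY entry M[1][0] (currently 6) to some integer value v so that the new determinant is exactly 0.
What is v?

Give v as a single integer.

det is linear in entry M[1][0]: det = old_det + (v - 6) * C_10
Cofactor C_10 = -3
Want det = 0: -48 + (v - 6) * -3 = 0
  (v - 6) = 48 / -3 = -16
  v = 6 + (-16) = -10

Answer: -10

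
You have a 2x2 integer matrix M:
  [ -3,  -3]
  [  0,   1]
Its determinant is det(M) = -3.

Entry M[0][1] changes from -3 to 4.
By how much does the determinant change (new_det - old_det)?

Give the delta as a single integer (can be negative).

Cofactor C_01 = 0
Entry delta = 4 - -3 = 7
Det delta = entry_delta * cofactor = 7 * 0 = 0

Answer: 0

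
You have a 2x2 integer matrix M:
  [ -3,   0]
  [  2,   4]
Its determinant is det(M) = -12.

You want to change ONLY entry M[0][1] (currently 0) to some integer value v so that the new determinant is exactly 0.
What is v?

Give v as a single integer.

Answer: -6

Derivation:
det is linear in entry M[0][1]: det = old_det + (v - 0) * C_01
Cofactor C_01 = -2
Want det = 0: -12 + (v - 0) * -2 = 0
  (v - 0) = 12 / -2 = -6
  v = 0 + (-6) = -6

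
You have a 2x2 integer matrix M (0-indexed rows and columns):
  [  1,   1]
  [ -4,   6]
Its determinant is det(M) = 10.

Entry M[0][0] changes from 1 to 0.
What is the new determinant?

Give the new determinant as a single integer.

det is linear in row 0: changing M[0][0] by delta changes det by delta * cofactor(0,0).
Cofactor C_00 = (-1)^(0+0) * minor(0,0) = 6
Entry delta = 0 - 1 = -1
Det delta = -1 * 6 = -6
New det = 10 + -6 = 4

Answer: 4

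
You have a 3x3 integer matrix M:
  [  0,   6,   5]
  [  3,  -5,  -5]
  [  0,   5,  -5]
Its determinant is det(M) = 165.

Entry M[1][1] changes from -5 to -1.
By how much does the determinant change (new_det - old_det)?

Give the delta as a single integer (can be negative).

Answer: 0

Derivation:
Cofactor C_11 = 0
Entry delta = -1 - -5 = 4
Det delta = entry_delta * cofactor = 4 * 0 = 0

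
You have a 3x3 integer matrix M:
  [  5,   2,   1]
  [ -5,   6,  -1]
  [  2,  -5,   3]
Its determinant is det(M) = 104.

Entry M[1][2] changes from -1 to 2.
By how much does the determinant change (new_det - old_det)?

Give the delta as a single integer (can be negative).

Answer: 87

Derivation:
Cofactor C_12 = 29
Entry delta = 2 - -1 = 3
Det delta = entry_delta * cofactor = 3 * 29 = 87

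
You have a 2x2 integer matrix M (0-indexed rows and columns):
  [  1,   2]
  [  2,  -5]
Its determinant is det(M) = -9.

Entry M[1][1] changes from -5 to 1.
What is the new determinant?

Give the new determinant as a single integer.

Answer: -3

Derivation:
det is linear in row 1: changing M[1][1] by delta changes det by delta * cofactor(1,1).
Cofactor C_11 = (-1)^(1+1) * minor(1,1) = 1
Entry delta = 1 - -5 = 6
Det delta = 6 * 1 = 6
New det = -9 + 6 = -3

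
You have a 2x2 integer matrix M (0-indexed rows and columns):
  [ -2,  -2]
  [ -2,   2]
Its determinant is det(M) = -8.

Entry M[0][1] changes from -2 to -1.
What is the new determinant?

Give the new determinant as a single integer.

Answer: -6

Derivation:
det is linear in row 0: changing M[0][1] by delta changes det by delta * cofactor(0,1).
Cofactor C_01 = (-1)^(0+1) * minor(0,1) = 2
Entry delta = -1 - -2 = 1
Det delta = 1 * 2 = 2
New det = -8 + 2 = -6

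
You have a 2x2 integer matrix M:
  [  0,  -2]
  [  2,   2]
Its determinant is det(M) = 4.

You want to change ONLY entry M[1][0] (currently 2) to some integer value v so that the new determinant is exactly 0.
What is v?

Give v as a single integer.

Answer: 0

Derivation:
det is linear in entry M[1][0]: det = old_det + (v - 2) * C_10
Cofactor C_10 = 2
Want det = 0: 4 + (v - 2) * 2 = 0
  (v - 2) = -4 / 2 = -2
  v = 2 + (-2) = 0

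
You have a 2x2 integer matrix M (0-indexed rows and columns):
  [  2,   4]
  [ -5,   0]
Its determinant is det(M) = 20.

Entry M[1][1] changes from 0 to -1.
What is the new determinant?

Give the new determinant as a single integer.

Answer: 18

Derivation:
det is linear in row 1: changing M[1][1] by delta changes det by delta * cofactor(1,1).
Cofactor C_11 = (-1)^(1+1) * minor(1,1) = 2
Entry delta = -1 - 0 = -1
Det delta = -1 * 2 = -2
New det = 20 + -2 = 18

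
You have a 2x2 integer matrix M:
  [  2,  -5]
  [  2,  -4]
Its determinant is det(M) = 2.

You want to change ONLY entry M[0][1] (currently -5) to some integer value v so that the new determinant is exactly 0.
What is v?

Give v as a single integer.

Answer: -4

Derivation:
det is linear in entry M[0][1]: det = old_det + (v - -5) * C_01
Cofactor C_01 = -2
Want det = 0: 2 + (v - -5) * -2 = 0
  (v - -5) = -2 / -2 = 1
  v = -5 + (1) = -4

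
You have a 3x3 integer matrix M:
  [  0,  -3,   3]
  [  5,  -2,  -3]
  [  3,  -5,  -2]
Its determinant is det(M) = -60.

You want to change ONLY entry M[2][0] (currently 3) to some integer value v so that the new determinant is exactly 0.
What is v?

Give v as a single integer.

Answer: 7

Derivation:
det is linear in entry M[2][0]: det = old_det + (v - 3) * C_20
Cofactor C_20 = 15
Want det = 0: -60 + (v - 3) * 15 = 0
  (v - 3) = 60 / 15 = 4
  v = 3 + (4) = 7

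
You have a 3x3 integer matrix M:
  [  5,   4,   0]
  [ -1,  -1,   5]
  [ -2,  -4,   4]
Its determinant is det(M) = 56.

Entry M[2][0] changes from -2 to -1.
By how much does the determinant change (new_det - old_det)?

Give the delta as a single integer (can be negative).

Cofactor C_20 = 20
Entry delta = -1 - -2 = 1
Det delta = entry_delta * cofactor = 1 * 20 = 20

Answer: 20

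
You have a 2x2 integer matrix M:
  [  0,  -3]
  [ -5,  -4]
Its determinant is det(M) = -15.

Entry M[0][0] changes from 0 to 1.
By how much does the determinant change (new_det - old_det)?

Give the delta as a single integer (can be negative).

Cofactor C_00 = -4
Entry delta = 1 - 0 = 1
Det delta = entry_delta * cofactor = 1 * -4 = -4

Answer: -4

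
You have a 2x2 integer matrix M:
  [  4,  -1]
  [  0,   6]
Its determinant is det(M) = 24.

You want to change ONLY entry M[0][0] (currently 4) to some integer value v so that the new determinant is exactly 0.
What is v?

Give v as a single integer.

Answer: 0

Derivation:
det is linear in entry M[0][0]: det = old_det + (v - 4) * C_00
Cofactor C_00 = 6
Want det = 0: 24 + (v - 4) * 6 = 0
  (v - 4) = -24 / 6 = -4
  v = 4 + (-4) = 0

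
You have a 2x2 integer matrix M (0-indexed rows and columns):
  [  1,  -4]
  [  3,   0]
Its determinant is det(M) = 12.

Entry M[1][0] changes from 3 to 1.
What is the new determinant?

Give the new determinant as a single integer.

det is linear in row 1: changing M[1][0] by delta changes det by delta * cofactor(1,0).
Cofactor C_10 = (-1)^(1+0) * minor(1,0) = 4
Entry delta = 1 - 3 = -2
Det delta = -2 * 4 = -8
New det = 12 + -8 = 4

Answer: 4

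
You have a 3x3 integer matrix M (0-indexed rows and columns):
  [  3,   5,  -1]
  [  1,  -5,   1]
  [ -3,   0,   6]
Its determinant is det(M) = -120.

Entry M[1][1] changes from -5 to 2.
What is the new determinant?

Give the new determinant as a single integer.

det is linear in row 1: changing M[1][1] by delta changes det by delta * cofactor(1,1).
Cofactor C_11 = (-1)^(1+1) * minor(1,1) = 15
Entry delta = 2 - -5 = 7
Det delta = 7 * 15 = 105
New det = -120 + 105 = -15

Answer: -15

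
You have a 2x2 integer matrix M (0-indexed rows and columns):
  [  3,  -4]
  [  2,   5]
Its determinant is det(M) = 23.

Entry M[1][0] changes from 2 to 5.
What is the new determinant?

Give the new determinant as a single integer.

det is linear in row 1: changing M[1][0] by delta changes det by delta * cofactor(1,0).
Cofactor C_10 = (-1)^(1+0) * minor(1,0) = 4
Entry delta = 5 - 2 = 3
Det delta = 3 * 4 = 12
New det = 23 + 12 = 35

Answer: 35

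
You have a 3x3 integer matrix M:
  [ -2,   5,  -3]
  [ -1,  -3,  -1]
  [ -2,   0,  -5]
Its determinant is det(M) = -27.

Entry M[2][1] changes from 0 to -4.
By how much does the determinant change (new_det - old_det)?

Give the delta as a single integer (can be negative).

Answer: -4

Derivation:
Cofactor C_21 = 1
Entry delta = -4 - 0 = -4
Det delta = entry_delta * cofactor = -4 * 1 = -4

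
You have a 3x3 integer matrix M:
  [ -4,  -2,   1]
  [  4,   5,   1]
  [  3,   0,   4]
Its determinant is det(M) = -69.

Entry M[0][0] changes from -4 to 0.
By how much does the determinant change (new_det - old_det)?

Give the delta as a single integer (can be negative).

Cofactor C_00 = 20
Entry delta = 0 - -4 = 4
Det delta = entry_delta * cofactor = 4 * 20 = 80

Answer: 80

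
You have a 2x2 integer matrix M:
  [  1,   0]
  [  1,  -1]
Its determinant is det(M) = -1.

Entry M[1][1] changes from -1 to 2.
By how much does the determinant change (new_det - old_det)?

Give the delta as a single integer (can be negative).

Cofactor C_11 = 1
Entry delta = 2 - -1 = 3
Det delta = entry_delta * cofactor = 3 * 1 = 3

Answer: 3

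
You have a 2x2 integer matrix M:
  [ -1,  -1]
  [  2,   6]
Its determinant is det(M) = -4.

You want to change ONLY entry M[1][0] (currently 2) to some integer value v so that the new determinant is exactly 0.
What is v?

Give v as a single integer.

Answer: 6

Derivation:
det is linear in entry M[1][0]: det = old_det + (v - 2) * C_10
Cofactor C_10 = 1
Want det = 0: -4 + (v - 2) * 1 = 0
  (v - 2) = 4 / 1 = 4
  v = 2 + (4) = 6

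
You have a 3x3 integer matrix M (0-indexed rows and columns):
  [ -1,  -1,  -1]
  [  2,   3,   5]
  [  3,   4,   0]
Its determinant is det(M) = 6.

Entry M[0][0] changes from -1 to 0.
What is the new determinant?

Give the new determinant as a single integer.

Answer: -14

Derivation:
det is linear in row 0: changing M[0][0] by delta changes det by delta * cofactor(0,0).
Cofactor C_00 = (-1)^(0+0) * minor(0,0) = -20
Entry delta = 0 - -1 = 1
Det delta = 1 * -20 = -20
New det = 6 + -20 = -14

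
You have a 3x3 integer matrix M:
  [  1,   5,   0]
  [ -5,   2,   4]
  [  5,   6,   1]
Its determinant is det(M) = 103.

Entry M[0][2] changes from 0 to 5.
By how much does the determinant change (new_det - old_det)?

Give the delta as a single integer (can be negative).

Cofactor C_02 = -40
Entry delta = 5 - 0 = 5
Det delta = entry_delta * cofactor = 5 * -40 = -200

Answer: -200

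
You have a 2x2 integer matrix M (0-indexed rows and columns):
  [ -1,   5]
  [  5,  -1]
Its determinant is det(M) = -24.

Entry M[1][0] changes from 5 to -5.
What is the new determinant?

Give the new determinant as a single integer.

det is linear in row 1: changing M[1][0] by delta changes det by delta * cofactor(1,0).
Cofactor C_10 = (-1)^(1+0) * minor(1,0) = -5
Entry delta = -5 - 5 = -10
Det delta = -10 * -5 = 50
New det = -24 + 50 = 26

Answer: 26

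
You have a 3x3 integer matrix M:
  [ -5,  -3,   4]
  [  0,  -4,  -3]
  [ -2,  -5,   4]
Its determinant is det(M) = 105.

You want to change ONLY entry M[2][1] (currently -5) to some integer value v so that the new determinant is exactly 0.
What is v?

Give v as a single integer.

Answer: 2

Derivation:
det is linear in entry M[2][1]: det = old_det + (v - -5) * C_21
Cofactor C_21 = -15
Want det = 0: 105 + (v - -5) * -15 = 0
  (v - -5) = -105 / -15 = 7
  v = -5 + (7) = 2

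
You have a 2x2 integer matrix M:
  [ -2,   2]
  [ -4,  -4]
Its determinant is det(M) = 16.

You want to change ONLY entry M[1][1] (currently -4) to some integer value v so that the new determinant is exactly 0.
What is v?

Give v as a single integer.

det is linear in entry M[1][1]: det = old_det + (v - -4) * C_11
Cofactor C_11 = -2
Want det = 0: 16 + (v - -4) * -2 = 0
  (v - -4) = -16 / -2 = 8
  v = -4 + (8) = 4

Answer: 4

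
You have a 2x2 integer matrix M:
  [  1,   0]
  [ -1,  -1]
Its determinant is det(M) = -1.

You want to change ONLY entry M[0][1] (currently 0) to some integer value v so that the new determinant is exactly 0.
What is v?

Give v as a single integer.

Answer: 1

Derivation:
det is linear in entry M[0][1]: det = old_det + (v - 0) * C_01
Cofactor C_01 = 1
Want det = 0: -1 + (v - 0) * 1 = 0
  (v - 0) = 1 / 1 = 1
  v = 0 + (1) = 1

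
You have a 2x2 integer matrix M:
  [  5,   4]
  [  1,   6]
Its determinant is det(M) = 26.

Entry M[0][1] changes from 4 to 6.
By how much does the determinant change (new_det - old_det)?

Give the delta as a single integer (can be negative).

Answer: -2

Derivation:
Cofactor C_01 = -1
Entry delta = 6 - 4 = 2
Det delta = entry_delta * cofactor = 2 * -1 = -2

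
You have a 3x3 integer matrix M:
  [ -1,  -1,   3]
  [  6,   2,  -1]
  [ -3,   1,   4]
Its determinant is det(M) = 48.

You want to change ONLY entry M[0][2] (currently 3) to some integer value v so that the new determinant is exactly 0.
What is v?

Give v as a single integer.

det is linear in entry M[0][2]: det = old_det + (v - 3) * C_02
Cofactor C_02 = 12
Want det = 0: 48 + (v - 3) * 12 = 0
  (v - 3) = -48 / 12 = -4
  v = 3 + (-4) = -1

Answer: -1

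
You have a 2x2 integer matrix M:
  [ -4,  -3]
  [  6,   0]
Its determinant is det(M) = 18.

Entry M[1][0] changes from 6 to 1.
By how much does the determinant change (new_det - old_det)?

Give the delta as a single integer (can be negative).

Cofactor C_10 = 3
Entry delta = 1 - 6 = -5
Det delta = entry_delta * cofactor = -5 * 3 = -15

Answer: -15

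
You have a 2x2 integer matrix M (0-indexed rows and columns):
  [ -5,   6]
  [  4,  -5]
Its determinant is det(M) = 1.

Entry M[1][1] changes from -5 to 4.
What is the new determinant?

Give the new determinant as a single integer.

Answer: -44

Derivation:
det is linear in row 1: changing M[1][1] by delta changes det by delta * cofactor(1,1).
Cofactor C_11 = (-1)^(1+1) * minor(1,1) = -5
Entry delta = 4 - -5 = 9
Det delta = 9 * -5 = -45
New det = 1 + -45 = -44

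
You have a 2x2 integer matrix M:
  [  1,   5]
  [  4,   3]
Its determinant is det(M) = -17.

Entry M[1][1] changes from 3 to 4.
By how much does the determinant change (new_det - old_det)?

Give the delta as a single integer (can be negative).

Cofactor C_11 = 1
Entry delta = 4 - 3 = 1
Det delta = entry_delta * cofactor = 1 * 1 = 1

Answer: 1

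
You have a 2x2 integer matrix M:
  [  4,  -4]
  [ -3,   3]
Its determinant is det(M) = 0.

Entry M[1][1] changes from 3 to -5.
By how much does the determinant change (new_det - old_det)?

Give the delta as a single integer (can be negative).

Cofactor C_11 = 4
Entry delta = -5 - 3 = -8
Det delta = entry_delta * cofactor = -8 * 4 = -32

Answer: -32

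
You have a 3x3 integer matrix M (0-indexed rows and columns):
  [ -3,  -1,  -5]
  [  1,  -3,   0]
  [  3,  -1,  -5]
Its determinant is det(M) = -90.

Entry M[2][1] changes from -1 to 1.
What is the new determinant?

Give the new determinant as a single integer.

Answer: -100

Derivation:
det is linear in row 2: changing M[2][1] by delta changes det by delta * cofactor(2,1).
Cofactor C_21 = (-1)^(2+1) * minor(2,1) = -5
Entry delta = 1 - -1 = 2
Det delta = 2 * -5 = -10
New det = -90 + -10 = -100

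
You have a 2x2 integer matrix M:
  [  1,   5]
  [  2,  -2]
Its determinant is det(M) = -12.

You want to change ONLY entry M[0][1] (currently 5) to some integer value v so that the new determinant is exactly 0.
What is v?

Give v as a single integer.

Answer: -1

Derivation:
det is linear in entry M[0][1]: det = old_det + (v - 5) * C_01
Cofactor C_01 = -2
Want det = 0: -12 + (v - 5) * -2 = 0
  (v - 5) = 12 / -2 = -6
  v = 5 + (-6) = -1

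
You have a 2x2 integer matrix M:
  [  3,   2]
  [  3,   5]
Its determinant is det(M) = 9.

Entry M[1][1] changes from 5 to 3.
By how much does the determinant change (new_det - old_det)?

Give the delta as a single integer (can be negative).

Cofactor C_11 = 3
Entry delta = 3 - 5 = -2
Det delta = entry_delta * cofactor = -2 * 3 = -6

Answer: -6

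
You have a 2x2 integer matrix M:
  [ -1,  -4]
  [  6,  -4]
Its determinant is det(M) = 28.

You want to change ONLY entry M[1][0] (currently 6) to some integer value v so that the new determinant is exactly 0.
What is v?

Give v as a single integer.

Answer: -1

Derivation:
det is linear in entry M[1][0]: det = old_det + (v - 6) * C_10
Cofactor C_10 = 4
Want det = 0: 28 + (v - 6) * 4 = 0
  (v - 6) = -28 / 4 = -7
  v = 6 + (-7) = -1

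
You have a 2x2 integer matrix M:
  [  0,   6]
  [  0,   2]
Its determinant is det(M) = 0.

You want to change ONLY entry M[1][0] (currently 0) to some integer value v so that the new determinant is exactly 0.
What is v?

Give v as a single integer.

Answer: 0

Derivation:
det is linear in entry M[1][0]: det = old_det + (v - 0) * C_10
Cofactor C_10 = -6
Want det = 0: 0 + (v - 0) * -6 = 0
  (v - 0) = 0 / -6 = 0
  v = 0 + (0) = 0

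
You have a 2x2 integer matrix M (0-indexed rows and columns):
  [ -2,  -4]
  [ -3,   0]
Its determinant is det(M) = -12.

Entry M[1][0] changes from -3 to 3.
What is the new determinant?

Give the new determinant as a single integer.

det is linear in row 1: changing M[1][0] by delta changes det by delta * cofactor(1,0).
Cofactor C_10 = (-1)^(1+0) * minor(1,0) = 4
Entry delta = 3 - -3 = 6
Det delta = 6 * 4 = 24
New det = -12 + 24 = 12

Answer: 12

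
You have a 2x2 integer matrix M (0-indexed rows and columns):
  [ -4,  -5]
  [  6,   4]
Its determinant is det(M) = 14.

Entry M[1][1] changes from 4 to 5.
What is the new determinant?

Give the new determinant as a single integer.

det is linear in row 1: changing M[1][1] by delta changes det by delta * cofactor(1,1).
Cofactor C_11 = (-1)^(1+1) * minor(1,1) = -4
Entry delta = 5 - 4 = 1
Det delta = 1 * -4 = -4
New det = 14 + -4 = 10

Answer: 10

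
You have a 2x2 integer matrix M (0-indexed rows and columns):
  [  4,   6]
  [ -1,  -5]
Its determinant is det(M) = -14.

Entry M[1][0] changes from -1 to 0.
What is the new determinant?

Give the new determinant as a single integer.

Answer: -20

Derivation:
det is linear in row 1: changing M[1][0] by delta changes det by delta * cofactor(1,0).
Cofactor C_10 = (-1)^(1+0) * minor(1,0) = -6
Entry delta = 0 - -1 = 1
Det delta = 1 * -6 = -6
New det = -14 + -6 = -20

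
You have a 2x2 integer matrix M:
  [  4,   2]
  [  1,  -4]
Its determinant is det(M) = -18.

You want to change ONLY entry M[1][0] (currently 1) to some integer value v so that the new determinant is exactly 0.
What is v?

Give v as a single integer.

det is linear in entry M[1][0]: det = old_det + (v - 1) * C_10
Cofactor C_10 = -2
Want det = 0: -18 + (v - 1) * -2 = 0
  (v - 1) = 18 / -2 = -9
  v = 1 + (-9) = -8

Answer: -8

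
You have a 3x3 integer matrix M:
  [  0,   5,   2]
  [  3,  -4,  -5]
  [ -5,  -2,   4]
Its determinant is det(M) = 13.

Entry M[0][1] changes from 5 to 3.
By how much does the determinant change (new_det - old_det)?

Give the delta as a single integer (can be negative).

Cofactor C_01 = 13
Entry delta = 3 - 5 = -2
Det delta = entry_delta * cofactor = -2 * 13 = -26

Answer: -26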